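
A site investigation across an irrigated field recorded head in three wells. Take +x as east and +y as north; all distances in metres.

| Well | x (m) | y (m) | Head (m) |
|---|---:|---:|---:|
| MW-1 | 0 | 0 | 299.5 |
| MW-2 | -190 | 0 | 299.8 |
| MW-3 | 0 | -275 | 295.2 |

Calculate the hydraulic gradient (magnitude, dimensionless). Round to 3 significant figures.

∂h/∂x = (299.8 − 299.5) / (-190 − 0) = -0.001579
∂h/∂y = (295.2 − 299.5) / (-275 − 0) = +0.01564
|∇h| = √(-0.001579² + 0.01564²) = 0.01572

0.0157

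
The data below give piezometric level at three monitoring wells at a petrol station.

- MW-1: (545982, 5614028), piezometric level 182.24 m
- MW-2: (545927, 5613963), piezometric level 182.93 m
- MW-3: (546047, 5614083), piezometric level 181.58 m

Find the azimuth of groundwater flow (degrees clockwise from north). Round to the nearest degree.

030°

With h = a·x + b·y + c and MW-1 as origin, the differences give:
  (-55)·a + (-65)·b = +0.69
  65·a + 55·b = -0.66
Eliminate b (×55 and ×(-65), subtract): 1200·a = -4.950 → a = ∂h/∂x = -0.004125
Back-substitute: b = ∂h/∂y = -0.007125.
Flow direction (−∇h) has components (+0.004125 E, +0.007125 N).
Azimuth = atan2(E, N) = atan2(+0.004125, +0.007125) = 30.1° ≈ 030°.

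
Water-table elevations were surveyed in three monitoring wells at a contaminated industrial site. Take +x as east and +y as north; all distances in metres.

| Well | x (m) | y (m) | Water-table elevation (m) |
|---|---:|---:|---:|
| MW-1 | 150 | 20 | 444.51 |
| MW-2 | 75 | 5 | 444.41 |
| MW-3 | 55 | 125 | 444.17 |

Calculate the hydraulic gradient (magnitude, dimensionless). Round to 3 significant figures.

Three-point gradient (reference MW-1): Δ to MW-2 = (-75, -15, -0.10), Δ to MW-3 = (-95, 105, -0.34).
∂h/∂x = +0.001677, ∂h/∂y = -0.001720 (det = -9300).
|∇h| = √(0.001677² + -0.001720²) = 0.002402

0.00240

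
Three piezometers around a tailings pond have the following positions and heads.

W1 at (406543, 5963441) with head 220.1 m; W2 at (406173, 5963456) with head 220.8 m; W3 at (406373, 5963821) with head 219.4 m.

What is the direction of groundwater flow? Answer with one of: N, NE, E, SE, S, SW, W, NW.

NE

Differences from W1: to W2 (Δx, Δy, Δh) = (-370, 15, +0.7); to W3 = (-170, 380, -0.7).
Determinant of the coordinate differences = (-370)·380 − (-170)·15 = -138050.
∂h/∂x = [(+0.7)·380 − (-0.7)·15] / -138050 = -0.002003
∂h/∂y = [(-370)·(-0.7) − (-170)·(+0.7)] / -138050 = -0.002738
Flow = −∇h = (+0.002003 east, +0.002738 north), which points northeast.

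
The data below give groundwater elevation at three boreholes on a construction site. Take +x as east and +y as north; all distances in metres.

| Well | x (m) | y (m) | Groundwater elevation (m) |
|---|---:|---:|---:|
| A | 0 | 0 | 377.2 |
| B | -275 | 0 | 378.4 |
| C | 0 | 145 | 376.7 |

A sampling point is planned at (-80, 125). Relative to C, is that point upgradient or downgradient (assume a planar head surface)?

∂h/∂x = (378.4 − 377.2) / (-275 − 0) = -0.004364
∂h/∂y = (376.7 − 377.2) / (145 − 0) = -0.003448
Head at (-80, 125) = 377.2 + (-0.004364)·(-80) + (-0.003448)·(125) = 377.12 m.
That is higher than the 376.7 m at C, so the point is upgradient.

upgradient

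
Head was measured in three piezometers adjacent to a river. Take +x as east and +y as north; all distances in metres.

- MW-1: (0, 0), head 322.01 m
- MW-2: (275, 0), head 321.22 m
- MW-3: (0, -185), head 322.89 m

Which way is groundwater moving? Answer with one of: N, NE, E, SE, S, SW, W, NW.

∂h/∂x = (321.22 − 322.01) / (275 − 0) = -0.002873
∂h/∂y = (322.89 − 322.01) / (-185 − 0) = -0.004757
Flow = −∇h = (+0.002873 east, +0.004757 north), which points northeast.

NE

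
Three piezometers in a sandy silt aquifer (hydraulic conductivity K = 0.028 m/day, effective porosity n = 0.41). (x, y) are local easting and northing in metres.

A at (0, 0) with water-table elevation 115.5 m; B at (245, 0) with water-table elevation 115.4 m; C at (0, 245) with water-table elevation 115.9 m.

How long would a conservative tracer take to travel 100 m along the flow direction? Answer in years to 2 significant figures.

2400 years

∂h/∂x = (115.4 − 115.5) / (245 − 0) = -0.0004082
∂h/∂y = (115.9 − 115.5) / (245 − 0) = +0.001633
|∇h| = √(-0.0004082² + 0.001633²) = 0.001683
Seepage velocity v = K·i/n = 0.028 × 0.001683 / 0.41 = 0.0001149 m/day.
t = 100 / 0.0001149 = 8.703e+05 days = 2.38e+03 years.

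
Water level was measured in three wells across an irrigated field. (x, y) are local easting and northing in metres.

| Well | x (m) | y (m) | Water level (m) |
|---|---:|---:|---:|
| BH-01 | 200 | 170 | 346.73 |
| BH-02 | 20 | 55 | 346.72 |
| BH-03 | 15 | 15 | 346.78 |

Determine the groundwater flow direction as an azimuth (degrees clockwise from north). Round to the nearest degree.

With h = a·x + b·y + c and BH-01 as origin, the differences give:
  (-180)·a + (-115)·b = -0.01
  (-185)·a + (-155)·b = +0.05
Eliminate b (×(-155) and ×(-115), subtract): 6625·a = 7.300 → a = ∂h/∂x = +0.001102
Back-substitute: b = ∂h/∂y = -0.001638.
Flow direction (−∇h) has components (-0.001102 E, +0.001638 N).
Azimuth = atan2(E, N) = atan2(-0.001102, +0.001638) = 326.1° ≈ 326°.

326°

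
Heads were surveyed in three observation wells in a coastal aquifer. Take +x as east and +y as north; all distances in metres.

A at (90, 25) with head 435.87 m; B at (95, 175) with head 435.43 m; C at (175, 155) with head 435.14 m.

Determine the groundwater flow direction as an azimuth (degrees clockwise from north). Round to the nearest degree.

057°

Taking A as reference: B−A = (5, 150, -0.44); C−A = (85, 130, -0.73).
Solve a·Δx + b·Δy = Δh: det = 5·130 − 85·150 = -12100.
∂h/∂x = [(-0.44)·130 − (-0.73)·150] / -12100 = -0.004322
∂h/∂y = [5·(-0.73) − 85·(-0.44)] / -12100 = -0.002789
Flow direction (−∇h) has components (+0.004322 E, +0.002789 N).
Azimuth = atan2(E, N) = atan2(+0.004322, +0.002789) = 57.2° ≈ 057°.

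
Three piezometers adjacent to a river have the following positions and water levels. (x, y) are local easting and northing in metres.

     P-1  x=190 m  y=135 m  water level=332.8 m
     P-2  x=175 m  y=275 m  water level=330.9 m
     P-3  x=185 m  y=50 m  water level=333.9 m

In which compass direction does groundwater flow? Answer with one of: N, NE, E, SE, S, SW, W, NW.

Differences from P-1: to P-2 (Δx, Δy, Δh) = (-15, 140, -1.9); to P-3 = (-5, -85, +1.1).
Solve a·Δx + b·Δy = Δh: det = (-15)·(-85) − (-5)·140 = 1975.
∂h/∂x = [(-1.9)·(-85) − (+1.1)·140] / 1975 = +0.003797
∂h/∂y = [(-15)·(+1.1) − (-5)·(-1.9)] / 1975 = -0.01316
Flow = −∇h = (-0.003797 east, +0.01316 north), which points north.

N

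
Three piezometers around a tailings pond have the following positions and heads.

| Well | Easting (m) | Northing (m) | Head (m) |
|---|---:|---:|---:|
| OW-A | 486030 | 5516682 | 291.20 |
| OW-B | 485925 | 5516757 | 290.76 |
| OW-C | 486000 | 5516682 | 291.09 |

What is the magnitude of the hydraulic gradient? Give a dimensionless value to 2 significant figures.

0.0037

Three-point gradient (reference OW-A): Δ to OW-B = (-105, 75, -0.44), Δ to OW-C = (-30, 0, -0.11).
∂h/∂x = +0.003667, ∂h/∂y = -0.0007333 (det = 2250).
|∇h| = √(0.003667² + -0.0007333²) = 0.00374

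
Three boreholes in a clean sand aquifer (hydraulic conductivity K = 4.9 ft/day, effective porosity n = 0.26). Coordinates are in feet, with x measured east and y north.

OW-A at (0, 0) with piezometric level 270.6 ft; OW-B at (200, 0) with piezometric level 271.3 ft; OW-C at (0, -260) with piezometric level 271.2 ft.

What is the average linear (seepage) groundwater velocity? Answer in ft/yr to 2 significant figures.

∂h/∂x = (271.3 − 270.6) / (200 − 0) = +0.003500
∂h/∂y = (271.2 − 270.6) / (-260 − 0) = -0.002308
|∇h| = √(0.003500² + -0.002308²) = 0.004192
Seepage velocity v = K·i/n = 4.9 × 0.004192 / 0.26 = 0.079 ft/day = 28.85 ft/yr.

29 ft/yr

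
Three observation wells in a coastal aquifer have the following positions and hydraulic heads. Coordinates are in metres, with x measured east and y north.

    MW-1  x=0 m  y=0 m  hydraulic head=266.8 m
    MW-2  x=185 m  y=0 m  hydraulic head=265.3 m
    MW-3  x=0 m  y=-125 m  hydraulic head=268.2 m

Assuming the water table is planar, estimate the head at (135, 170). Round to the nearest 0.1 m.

263.8 m

∂h/∂x = (265.3 − 266.8) / (185 − 0) = -0.008108
∂h/∂y = (268.2 − 266.8) / (-125 − 0) = -0.01120
h(135, 170) = 266.8 + (-0.008108)·(135) + (-0.01120)·(170) = 266.8 -1.095 -1.904 = 263.801 m.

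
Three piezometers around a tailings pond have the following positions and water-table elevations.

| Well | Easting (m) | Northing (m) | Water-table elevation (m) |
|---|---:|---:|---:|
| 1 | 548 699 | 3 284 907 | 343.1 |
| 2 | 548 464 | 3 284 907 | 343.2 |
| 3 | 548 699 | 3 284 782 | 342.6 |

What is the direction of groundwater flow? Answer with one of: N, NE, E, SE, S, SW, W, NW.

∂h/∂x = (343.2 − 343.1) / (548464 − 548699) = -0.0004255
∂h/∂y = (342.6 − 343.1) / (3284782 − 3284907) = +0.004000
Flow = −∇h = (+0.0004255 east, -0.004000 north), which points south.

S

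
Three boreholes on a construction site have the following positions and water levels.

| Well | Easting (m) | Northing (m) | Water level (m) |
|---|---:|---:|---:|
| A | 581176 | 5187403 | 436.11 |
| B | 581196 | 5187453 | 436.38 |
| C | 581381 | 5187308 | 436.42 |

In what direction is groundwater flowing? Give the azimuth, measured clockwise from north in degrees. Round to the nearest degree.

Differences from A: to B (Δx, Δy, Δh) = (20, 50, +0.27); to C = (205, -95, +0.31).
Solve a·Δx + b·Δy = Δh: det = 20·(-95) − 205·50 = -12150.
∂h/∂x = [(+0.27)·(-95) − (+0.31)·50] / -12150 = +0.003387
∂h/∂y = [20·(+0.31) − 205·(+0.27)] / -12150 = +0.004045
Flow direction (−∇h) has components (-0.003387 E, -0.004045 N).
Azimuth = atan2(E, N) = atan2(-0.003387, -0.004045) = 219.9° ≈ 220°.

220°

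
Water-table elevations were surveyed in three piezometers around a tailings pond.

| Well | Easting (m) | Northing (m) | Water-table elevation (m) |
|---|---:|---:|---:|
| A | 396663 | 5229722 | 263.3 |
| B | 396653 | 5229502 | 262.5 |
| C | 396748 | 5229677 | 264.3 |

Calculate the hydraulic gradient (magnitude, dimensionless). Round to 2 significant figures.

With h = a·x + b·y + c and A as origin, the differences give:
  (-10)·a + (-220)·b = -0.8
  85·a + (-45)·b = +1.0
Eliminate b (×(-45) and ×(-220), subtract): 19150·a = 256.00 → a = ∂h/∂x = +0.01337
Back-substitute: b = ∂h/∂y = +0.003029.
|∇h| = √(0.01337² + 0.003029²) = 0.01371

0.014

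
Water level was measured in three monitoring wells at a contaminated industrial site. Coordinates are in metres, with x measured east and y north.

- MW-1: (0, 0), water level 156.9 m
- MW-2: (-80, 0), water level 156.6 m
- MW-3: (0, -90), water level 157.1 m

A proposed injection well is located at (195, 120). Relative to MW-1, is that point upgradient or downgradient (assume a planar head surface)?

∂h/∂x = (156.6 − 156.9) / (-80 − 0) = +0.003750
∂h/∂y = (157.1 − 156.9) / (-90 − 0) = -0.002222
Head at (195, 120) = 156.9 + (+0.003750)·(195) + (-0.002222)·(120) = 157.36 m.
That is higher than the 156.9 m at MW-1, so the point is upgradient.

upgradient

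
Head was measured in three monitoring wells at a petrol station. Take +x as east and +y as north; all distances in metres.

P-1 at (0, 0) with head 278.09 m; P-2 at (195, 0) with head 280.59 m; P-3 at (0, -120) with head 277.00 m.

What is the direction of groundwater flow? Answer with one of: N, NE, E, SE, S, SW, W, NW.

∂h/∂x = (280.59 − 278.09) / (195 − 0) = +0.01282
∂h/∂y = (277.00 − 278.09) / (-120 − 0) = +0.009083
Flow = −∇h = (-0.01282 east, -0.009083 north), which points southwest.

SW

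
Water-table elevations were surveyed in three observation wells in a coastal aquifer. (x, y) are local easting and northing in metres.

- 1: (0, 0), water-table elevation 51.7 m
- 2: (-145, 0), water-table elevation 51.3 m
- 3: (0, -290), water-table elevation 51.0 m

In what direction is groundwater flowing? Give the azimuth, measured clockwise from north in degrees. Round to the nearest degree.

229°

∂h/∂x = (51.3 − 51.7) / (-145 − 0) = +0.002759
∂h/∂y = (51.0 − 51.7) / (-290 − 0) = +0.002414
Flow direction (−∇h) has components (-0.002759 E, -0.002414 N).
Azimuth = atan2(E, N) = atan2(-0.002759, -0.002414) = 228.8° ≈ 229°.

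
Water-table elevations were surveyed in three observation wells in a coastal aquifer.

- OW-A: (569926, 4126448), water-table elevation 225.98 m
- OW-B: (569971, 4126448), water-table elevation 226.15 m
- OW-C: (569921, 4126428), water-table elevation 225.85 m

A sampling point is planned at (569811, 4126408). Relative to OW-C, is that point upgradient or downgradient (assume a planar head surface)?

downgradient

Taking OW-A as reference: OW-B−OW-A = (45, 0, +0.17); OW-C−OW-A = (-5, -20, -0.13).
Solve a·Δx + b·Δy = Δh: det = 45·(-20) − (-5)·0 = -900.
∂h/∂x = [(+0.17)·(-20) − (-0.13)·0] / -900 = +0.003778
∂h/∂y = [45·(-0.13) − (-5)·(+0.17)] / -900 = +0.005556
Head at (569811, 4126408) = 225.98 + (+0.003778)·(-115) + (+0.005556)·(-40) = 225.32 m.
That is lower than the 225.85 m at OW-C, so the point is downgradient.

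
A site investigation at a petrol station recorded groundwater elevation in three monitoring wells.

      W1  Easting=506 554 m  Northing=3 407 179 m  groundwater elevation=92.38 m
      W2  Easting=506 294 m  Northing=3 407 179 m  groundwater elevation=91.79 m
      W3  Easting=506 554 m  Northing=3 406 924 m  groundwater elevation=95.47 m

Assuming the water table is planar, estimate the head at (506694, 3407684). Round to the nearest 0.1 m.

86.6 m

∂h/∂x = (91.79 − 92.38) / (506294 − 506554) = +0.002269
∂h/∂y = (95.47 − 92.38) / (3406924 − 3407179) = -0.01212
h(506694, 3407684) = 92.38 + (+0.002269)·(140) + (-0.01212)·(505) = 92.38 +0.318 -6.119 = 86.578 m.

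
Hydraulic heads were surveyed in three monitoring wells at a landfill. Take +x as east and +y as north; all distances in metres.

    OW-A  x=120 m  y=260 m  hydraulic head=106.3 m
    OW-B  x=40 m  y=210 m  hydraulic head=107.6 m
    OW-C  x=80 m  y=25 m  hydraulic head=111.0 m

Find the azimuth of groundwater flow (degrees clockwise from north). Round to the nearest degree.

012°

With h = a·x + b·y + c and OW-A as origin, the differences give:
  (-80)·a + (-50)·b = +1.3
  (-40)·a + (-235)·b = +4.7
Eliminate b (×(-235) and ×(-50), subtract): 16800·a = -70.50 → a = ∂h/∂x = -0.004196
Back-substitute: b = ∂h/∂y = -0.01929.
Flow direction (−∇h) has components (+0.004196 E, +0.01929 N).
Azimuth = atan2(E, N) = atan2(+0.004196, +0.01929) = 12.3° ≈ 012°.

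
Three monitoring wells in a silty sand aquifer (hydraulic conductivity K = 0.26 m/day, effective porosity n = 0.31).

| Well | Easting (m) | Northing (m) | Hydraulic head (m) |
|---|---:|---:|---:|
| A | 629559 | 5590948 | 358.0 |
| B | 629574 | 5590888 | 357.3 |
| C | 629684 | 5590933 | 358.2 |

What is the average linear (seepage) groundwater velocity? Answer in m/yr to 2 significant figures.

With h = a·x + b·y + c and A as origin, the differences give:
  15·a + (-60)·b = -0.7
  125·a + (-15)·b = +0.2
Eliminate b (×(-15) and ×(-60), subtract): 7275·a = 22.50 → a = ∂h/∂x = +0.003093
Back-substitute: b = ∂h/∂y = +0.01244.
|∇h| = √(0.003093² + 0.01244²) = 0.01282
Seepage velocity v = K·i/n = 0.26 × 0.01282 / 0.31 = 0.01075 m/day = 3.926 m/yr.

3.9 m/yr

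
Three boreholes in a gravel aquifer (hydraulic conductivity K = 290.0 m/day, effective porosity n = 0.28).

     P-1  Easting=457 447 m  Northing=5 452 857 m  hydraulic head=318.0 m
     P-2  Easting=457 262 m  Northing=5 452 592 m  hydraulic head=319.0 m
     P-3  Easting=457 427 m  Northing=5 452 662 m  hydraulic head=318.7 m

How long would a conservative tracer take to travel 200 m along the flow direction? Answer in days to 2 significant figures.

Taking P-1 as reference: P-2−P-1 = (-185, -265, +1.0); P-3−P-1 = (-20, -195, +0.7).
Determinant of the coordinate differences = (-185)·(-195) − (-20)·(-265) = 30775.
∂h/∂x = [(+1.0)·(-195) − (+0.7)·(-265)] / 30775 = -0.0003087
∂h/∂y = [(-185)·(+0.7) − (-20)·(+1.0)] / 30775 = -0.003558
|∇h| = √(-0.0003087² + -0.003558²) = 0.003571
Seepage velocity v = K·i/n = 290.0 × 0.003571 / 0.28 = 3.699 m/day.
t = 200 / 3.699 = 54.07 days.

54 days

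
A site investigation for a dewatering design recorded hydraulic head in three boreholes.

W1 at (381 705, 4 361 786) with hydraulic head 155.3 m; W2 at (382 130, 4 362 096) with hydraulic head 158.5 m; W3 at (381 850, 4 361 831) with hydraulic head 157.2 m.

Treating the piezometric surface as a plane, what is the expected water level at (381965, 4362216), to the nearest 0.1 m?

Differences from W1: to W2 (Δx, Δy, Δh) = (425, 310, +3.2); to W3 = (145, 45, +1.9).
Solve a·Δx + b·Δy = Δh: det = 425·45 − 145·310 = -25825.
∂h/∂x = [(+3.2)·45 − (+1.9)·310] / -25825 = +0.01723
∂h/∂y = [425·(+1.9) − 145·(+3.2)] / -25825 = -0.01330
h(381965, 4362216) = 155.3 + (+0.01723)·(260) + (-0.01330)·(430) = 155.3 +4.480 -5.719 = 154.061 m.

154.1 m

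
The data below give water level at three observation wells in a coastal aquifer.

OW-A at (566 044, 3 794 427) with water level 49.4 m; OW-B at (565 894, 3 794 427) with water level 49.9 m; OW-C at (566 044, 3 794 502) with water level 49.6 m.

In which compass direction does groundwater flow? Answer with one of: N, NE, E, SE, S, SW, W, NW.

∂h/∂x = (49.9 − 49.4) / (565894 − 566044) = -0.003333
∂h/∂y = (49.6 − 49.4) / (3794502 − 3794427) = +0.002667
Flow = −∇h = (+0.003333 east, -0.002667 north), which points southeast.

SE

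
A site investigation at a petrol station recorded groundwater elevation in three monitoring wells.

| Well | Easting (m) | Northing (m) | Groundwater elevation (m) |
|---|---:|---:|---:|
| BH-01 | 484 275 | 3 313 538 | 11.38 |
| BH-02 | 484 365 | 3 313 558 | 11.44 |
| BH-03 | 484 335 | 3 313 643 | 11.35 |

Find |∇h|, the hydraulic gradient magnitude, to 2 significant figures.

0.0011

Differences from BH-01: to BH-02 (Δx, Δy, Δh) = (90, 20, +0.06); to BH-03 = (60, 105, -0.03).
Solve a·Δx + b·Δy = Δh: det = 90·105 − 60·20 = 8250.
∂h/∂x = [(+0.06)·105 − (-0.03)·20] / 8250 = +0.0008364
∂h/∂y = [90·(-0.03) − 60·(+0.06)] / 8250 = -0.0007636
|∇h| = √(0.0008364² + -0.0007636²) = 0.001133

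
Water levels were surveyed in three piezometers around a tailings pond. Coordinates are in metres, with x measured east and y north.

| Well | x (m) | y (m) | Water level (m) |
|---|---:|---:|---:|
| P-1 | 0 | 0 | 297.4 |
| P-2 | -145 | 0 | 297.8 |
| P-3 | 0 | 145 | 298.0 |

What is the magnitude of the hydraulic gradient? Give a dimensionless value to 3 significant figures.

0.00497

∂h/∂x = (297.8 − 297.4) / (-145 − 0) = -0.002759
∂h/∂y = (298.0 − 297.4) / (145 − 0) = +0.004138
|∇h| = √(-0.002759² + 0.004138²) = 0.004973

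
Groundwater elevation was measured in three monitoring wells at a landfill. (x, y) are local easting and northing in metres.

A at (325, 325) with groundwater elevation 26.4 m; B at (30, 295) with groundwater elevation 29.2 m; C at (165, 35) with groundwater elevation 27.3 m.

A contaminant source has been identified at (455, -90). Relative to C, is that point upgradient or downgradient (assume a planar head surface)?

downgradient

Differences from A: to B (Δx, Δy, Δh) = (-295, -30, +2.8); to C = (-160, -290, +0.9).
Solve a·Δx + b·Δy = Δh: det = (-295)·(-290) − (-160)·(-30) = 80750.
∂h/∂x = [(+2.8)·(-290) − (+0.9)·(-30)] / 80750 = -0.009721
∂h/∂y = [(-295)·(+0.9) − (-160)·(+2.8)] / 80750 = +0.002260
Head at (455, -90) = 26.4 + (-0.009721)·(130) + (+0.002260)·(-415) = 24.20 m.
That is lower than the 27.3 m at C, so the point is downgradient.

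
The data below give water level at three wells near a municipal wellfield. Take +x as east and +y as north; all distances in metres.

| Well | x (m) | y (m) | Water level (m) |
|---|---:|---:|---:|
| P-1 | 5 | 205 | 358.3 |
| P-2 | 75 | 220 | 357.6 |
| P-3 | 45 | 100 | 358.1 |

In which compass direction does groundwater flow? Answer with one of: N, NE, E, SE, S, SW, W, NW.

E

Differences from P-1: to P-2 (Δx, Δy, Δh) = (70, 15, -0.7); to P-3 = (40, -105, -0.2).
Determinant of the coordinate differences = 70·(-105) − 40·15 = -7950.
∂h/∂x = [(-0.7)·(-105) − (-0.2)·15] / -7950 = -0.009623
∂h/∂y = [70·(-0.2) − 40·(-0.7)] / -7950 = -0.001761
Flow = −∇h = (+0.009623 east, +0.001761 north), which points east.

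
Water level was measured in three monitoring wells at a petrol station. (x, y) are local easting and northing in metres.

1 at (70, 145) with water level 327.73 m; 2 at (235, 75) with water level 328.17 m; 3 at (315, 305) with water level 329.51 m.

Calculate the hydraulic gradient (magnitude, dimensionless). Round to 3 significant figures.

With h = a·x + b·y + c and 1 as origin, the differences give:
  165·a + (-70)·b = +0.44
  245·a + 160·b = +1.78
Eliminate b (×160 and ×(-70), subtract): 43550·a = 195.000 → a = ∂h/∂x = +0.004478
Back-substitute: b = ∂h/∂y = +0.004269.
|∇h| = √(0.004478² + 0.004269²) = 0.006187

0.00619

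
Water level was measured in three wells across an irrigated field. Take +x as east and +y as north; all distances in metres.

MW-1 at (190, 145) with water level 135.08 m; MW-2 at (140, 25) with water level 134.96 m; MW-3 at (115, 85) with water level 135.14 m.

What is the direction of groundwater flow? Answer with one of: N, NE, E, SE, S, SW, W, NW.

Three-point gradient (reference MW-1): Δ to MW-2 = (-50, -120, -0.12), Δ to MW-3 = (-75, -60, +0.06).
∂h/∂x = -0.002400, ∂h/∂y = +0.002000 (det = -6000).
Flow = −∇h = (+0.002400 east, -0.002000 north), which points southeast.

SE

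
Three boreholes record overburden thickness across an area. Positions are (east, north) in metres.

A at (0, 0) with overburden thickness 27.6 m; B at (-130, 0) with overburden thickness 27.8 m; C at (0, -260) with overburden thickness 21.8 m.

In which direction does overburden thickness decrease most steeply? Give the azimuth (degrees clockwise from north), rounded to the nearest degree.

∂d/∂x = (27.8 − 27.6) / (-130 − 0) = -0.001538
∂d/∂y = (21.8 − 27.6) / (-260 − 0) = +0.02231
Steepest decrease is along −∇f: components (+0.001538 E, -0.02231 N).
Azimuth = atan2(+0.001538, -0.02231) = 176.1° ≈ 176°.

176°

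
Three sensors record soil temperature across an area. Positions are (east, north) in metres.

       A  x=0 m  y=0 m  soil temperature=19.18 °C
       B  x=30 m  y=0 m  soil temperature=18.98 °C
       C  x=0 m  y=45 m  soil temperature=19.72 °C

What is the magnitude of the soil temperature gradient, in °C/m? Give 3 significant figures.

∂T/∂x = (18.98 − 19.18) / (30 − 0) = -0.006667
∂T/∂y = (19.72 − 19.18) / (45 − 0) = +0.01200
|∇f| = √(-0.006667² + 0.01200²) = 0.01373 °C/m

0.0137 °C/m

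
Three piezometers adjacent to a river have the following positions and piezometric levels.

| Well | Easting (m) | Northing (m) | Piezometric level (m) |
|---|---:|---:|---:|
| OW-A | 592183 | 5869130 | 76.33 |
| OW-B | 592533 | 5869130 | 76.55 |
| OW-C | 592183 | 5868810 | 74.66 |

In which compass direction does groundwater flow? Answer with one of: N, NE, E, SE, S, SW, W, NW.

∂h/∂x = (76.55 − 76.33) / (592533 − 592183) = +0.0006286
∂h/∂y = (74.66 − 76.33) / (5868810 − 5869130) = +0.005219
Flow = −∇h = (-0.0006286 east, -0.005219 north), which points south.

S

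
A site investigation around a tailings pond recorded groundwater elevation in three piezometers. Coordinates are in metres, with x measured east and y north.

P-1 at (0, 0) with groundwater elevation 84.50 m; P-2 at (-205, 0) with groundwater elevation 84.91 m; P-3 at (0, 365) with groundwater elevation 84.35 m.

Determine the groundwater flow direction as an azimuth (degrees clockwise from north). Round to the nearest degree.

078°

∂h/∂x = (84.91 − 84.50) / (-205 − 0) = -0.002000
∂h/∂y = (84.35 − 84.50) / (365 − 0) = -0.0004110
Flow direction (−∇h) has components (+0.002000 E, +0.0004110 N).
Azimuth = atan2(E, N) = atan2(+0.002000, +0.0004110) = 78.4° ≈ 078°.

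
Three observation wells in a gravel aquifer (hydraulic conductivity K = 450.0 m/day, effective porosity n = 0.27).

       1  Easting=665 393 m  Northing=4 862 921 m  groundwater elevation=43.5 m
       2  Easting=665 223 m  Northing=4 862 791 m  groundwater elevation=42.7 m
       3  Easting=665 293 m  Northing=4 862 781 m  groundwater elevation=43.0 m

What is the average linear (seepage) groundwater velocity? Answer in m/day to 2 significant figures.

7.3 m/day

Taking 1 as reference: 2−1 = (-170, -130, -0.8); 3−1 = (-100, -140, -0.5).
Determinant of the coordinate differences = (-170)·(-140) − (-100)·(-130) = 10800.
∂h/∂x = [(-0.8)·(-140) − (-0.5)·(-130)] / 10800 = +0.004352
∂h/∂y = [(-170)·(-0.5) − (-100)·(-0.8)] / 10800 = +0.0004630
|∇h| = √(0.004352² + 0.0004630²) = 0.004377
Seepage velocity v = K·i/n = 450.0 × 0.004377 / 0.27 = 7.295 m/day.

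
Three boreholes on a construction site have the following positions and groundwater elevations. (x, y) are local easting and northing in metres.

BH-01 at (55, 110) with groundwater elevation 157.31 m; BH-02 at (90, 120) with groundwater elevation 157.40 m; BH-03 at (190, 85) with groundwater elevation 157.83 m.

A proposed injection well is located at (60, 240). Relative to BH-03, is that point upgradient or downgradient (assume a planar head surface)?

downgradient

Taking BH-01 as reference: BH-02−BH-01 = (35, 10, +0.09); BH-03−BH-01 = (135, -25, +0.52).
Determinant of the coordinate differences = 35·(-25) − 135·10 = -2225.
∂h/∂x = [(+0.09)·(-25) − (+0.52)·10] / -2225 = +0.003348
∂h/∂y = [35·(+0.52) − 135·(+0.09)] / -2225 = -0.002719
Head at (60, 240) = 157.31 + (+0.003348)·(5) + (-0.002719)·(130) = 156.97 m.
That is lower than the 157.83 m at BH-03, so the point is downgradient.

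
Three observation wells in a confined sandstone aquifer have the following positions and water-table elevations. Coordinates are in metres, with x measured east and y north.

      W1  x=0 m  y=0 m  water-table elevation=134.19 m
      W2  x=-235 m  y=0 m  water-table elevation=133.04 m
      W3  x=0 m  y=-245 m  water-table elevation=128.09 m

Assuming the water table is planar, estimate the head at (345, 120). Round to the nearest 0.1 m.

138.9 m

∂h/∂x = (133.04 − 134.19) / (-235 − 0) = +0.004894
∂h/∂y = (128.09 − 134.19) / (-245 − 0) = +0.02490
h(345, 120) = 134.19 + (+0.004894)·(345) + (+0.02490)·(120) = 134.19 +1.688 +2.988 = 138.866 m.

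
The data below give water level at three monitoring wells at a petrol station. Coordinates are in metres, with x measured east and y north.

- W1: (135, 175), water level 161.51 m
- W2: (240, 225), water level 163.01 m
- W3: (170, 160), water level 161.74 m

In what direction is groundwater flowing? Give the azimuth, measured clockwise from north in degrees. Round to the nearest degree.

230°

Taking W1 as reference: W2−W1 = (105, 50, +1.50); W3−W1 = (35, -15, +0.23).
Solve a·Δx + b·Δy = Δh: det = 105·(-15) − 35·50 = -3325.
∂h/∂x = [(+1.50)·(-15) − (+0.23)·50] / -3325 = +0.01023
∂h/∂y = [105·(+0.23) − 35·(+1.50)] / -3325 = +0.008526
Flow direction (−∇h) has components (-0.01023 E, -0.008526 N).
Azimuth = atan2(E, N) = atan2(-0.01023, -0.008526) = 230.2° ≈ 230°.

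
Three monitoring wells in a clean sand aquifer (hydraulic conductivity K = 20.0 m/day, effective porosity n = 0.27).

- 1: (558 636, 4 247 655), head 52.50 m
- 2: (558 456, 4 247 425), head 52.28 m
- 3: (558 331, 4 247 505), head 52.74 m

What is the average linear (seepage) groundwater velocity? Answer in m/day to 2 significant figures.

0.24 m/day

Taking 1 as reference: 2−1 = (-180, -230, -0.22); 3−1 = (-305, -150, +0.24).
Solve a·Δx + b·Δy = Δh: det = (-180)·(-150) − (-305)·(-230) = -43150.
∂h/∂x = [(-0.22)·(-150) − (+0.24)·(-230)] / -43150 = -0.002044
∂h/∂y = [(-180)·(+0.24) − (-305)·(-0.22)] / -43150 = +0.002556
|∇h| = √(-0.002044² + 0.002556²) = 0.003273
Seepage velocity v = K·i/n = 20.0 × 0.003273 / 0.27 = 0.2424 m/day.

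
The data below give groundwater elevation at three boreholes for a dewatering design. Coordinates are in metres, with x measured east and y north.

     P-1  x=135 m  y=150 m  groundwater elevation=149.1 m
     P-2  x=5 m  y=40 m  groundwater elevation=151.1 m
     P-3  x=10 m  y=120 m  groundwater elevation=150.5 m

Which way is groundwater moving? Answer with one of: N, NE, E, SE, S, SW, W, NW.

NE

With h = a·x + b·y + c and P-1 as origin, the differences give:
  (-130)·a + (-110)·b = +2.0
  (-125)·a + (-30)·b = +1.4
Eliminate b (×(-30) and ×(-110), subtract): -9850·a = 94.00 → a = ∂h/∂x = -0.009543
Back-substitute: b = ∂h/∂y = -0.006904.
Flow = −∇h = (+0.009543 east, +0.006904 north), which points northeast.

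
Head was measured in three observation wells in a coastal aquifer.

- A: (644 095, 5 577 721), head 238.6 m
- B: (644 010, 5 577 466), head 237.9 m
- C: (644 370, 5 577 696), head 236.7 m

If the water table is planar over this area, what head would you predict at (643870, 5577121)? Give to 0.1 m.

With h = a·x + b·y + c and A as origin, the differences give:
  (-85)·a + (-255)·b = -0.7
  275·a + (-25)·b = -1.9
Eliminate b (×(-25) and ×(-255), subtract): 72250·a = -467.00 → a = ∂h/∂x = -0.006464
Back-substitute: b = ∂h/∂y = +0.004900.
h(643870, 5577121) = 238.6 + (-0.006464)·(-225) + (+0.004900)·(-600) = 238.6 +1.454 -2.940 = 237.115 m.

237.1 m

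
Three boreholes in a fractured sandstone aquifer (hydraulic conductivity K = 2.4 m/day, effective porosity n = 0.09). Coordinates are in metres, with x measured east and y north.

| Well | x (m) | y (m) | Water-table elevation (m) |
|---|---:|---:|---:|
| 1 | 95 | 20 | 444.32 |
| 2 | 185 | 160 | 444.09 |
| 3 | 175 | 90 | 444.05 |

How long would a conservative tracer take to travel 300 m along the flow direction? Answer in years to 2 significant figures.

6.7 years

Three-point gradient (reference 1): Δ to 2 = (90, 140, -0.23), Δ to 3 = (80, 70, -0.27).
∂h/∂x = -0.004429, ∂h/∂y = +0.001204 (det = -4900).
|∇h| = √(-0.004429² + 0.001204²) = 0.00459
Seepage velocity v = K·i/n = 2.4 × 0.00459 / 0.09 = 0.1224 m/day.
t = 300 / 0.1224 = 2451 days = 6.71 years.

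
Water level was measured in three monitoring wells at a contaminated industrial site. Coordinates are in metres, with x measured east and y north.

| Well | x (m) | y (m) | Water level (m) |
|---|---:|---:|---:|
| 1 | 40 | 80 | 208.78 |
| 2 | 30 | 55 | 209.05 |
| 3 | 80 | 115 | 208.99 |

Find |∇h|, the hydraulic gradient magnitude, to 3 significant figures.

Taking 1 as reference: 2−1 = (-10, -25, +0.27); 3−1 = (40, 35, +0.21).
Solve a·Δx + b·Δy = Δh: det = (-10)·35 − 40·(-25) = 650.
∂h/∂x = [(+0.27)·35 − (+0.21)·(-25)] / 650 = +0.02262
∂h/∂y = [(-10)·(+0.21) − 40·(+0.27)] / 650 = -0.01985
|∇h| = √(0.02262² + -0.01985²) = 0.03009

0.0301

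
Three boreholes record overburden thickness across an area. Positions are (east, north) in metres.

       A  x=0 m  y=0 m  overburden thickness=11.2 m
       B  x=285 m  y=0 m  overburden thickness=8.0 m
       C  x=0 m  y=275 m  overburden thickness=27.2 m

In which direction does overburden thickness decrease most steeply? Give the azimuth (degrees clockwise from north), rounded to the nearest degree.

169°

∂d/∂x = (8.0 − 11.2) / (285 − 0) = -0.01123
∂d/∂y = (27.2 − 11.2) / (275 − 0) = +0.05818
Steepest decrease is along −∇f: components (+0.01123 E, -0.05818 N).
Azimuth = atan2(+0.01123, -0.05818) = 169.1° ≈ 169°.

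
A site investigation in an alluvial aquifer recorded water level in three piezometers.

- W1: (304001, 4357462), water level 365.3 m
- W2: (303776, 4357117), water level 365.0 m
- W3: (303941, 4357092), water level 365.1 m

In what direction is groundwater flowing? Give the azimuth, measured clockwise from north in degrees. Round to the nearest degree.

237°

Taking W1 as reference: W2−W1 = (-225, -345, -0.3); W3−W1 = (-60, -370, -0.2).
Determinant of the coordinate differences = (-225)·(-370) − (-60)·(-345) = 62550.
∂h/∂x = [(-0.3)·(-370) − (-0.2)·(-345)] / 62550 = +0.0006715
∂h/∂y = [(-225)·(-0.2) − (-60)·(-0.3)] / 62550 = +0.0004317
Flow direction (−∇h) has components (-0.0006715 E, -0.0004317 N).
Azimuth = atan2(E, N) = atan2(-0.0006715, -0.0004317) = 237.3° ≈ 237°.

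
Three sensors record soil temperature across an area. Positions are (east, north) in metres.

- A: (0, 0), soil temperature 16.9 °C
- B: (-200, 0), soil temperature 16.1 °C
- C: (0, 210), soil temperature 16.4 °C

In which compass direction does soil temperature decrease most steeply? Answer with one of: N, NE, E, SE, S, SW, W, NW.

∂T/∂x = (16.1 − 16.9) / (-200 − 0) = +0.004000
∂T/∂y = (16.4 − 16.9) / (210 − 0) = -0.002381
Steepest decrease is along −∇f = (-0.004000 E, +0.002381 N) → northwest.

NW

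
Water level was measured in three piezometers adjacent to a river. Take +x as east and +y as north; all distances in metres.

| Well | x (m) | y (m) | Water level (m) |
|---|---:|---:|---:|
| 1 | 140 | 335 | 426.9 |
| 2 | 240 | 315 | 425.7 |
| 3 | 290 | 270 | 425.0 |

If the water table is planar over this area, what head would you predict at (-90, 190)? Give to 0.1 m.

Three-point gradient (reference 1): Δ to 2 = (100, -20, -1.2), Δ to 3 = (150, -65, -1.9).
∂h/∂x = -0.01143, ∂h/∂y = +0.002857 (det = -3500).
h(-90, 190) = 426.9 + (-0.01143)·(-230) + (+0.002857)·(-145) = 426.9 +2.629 -0.414 = 429.114 m.

429.1 m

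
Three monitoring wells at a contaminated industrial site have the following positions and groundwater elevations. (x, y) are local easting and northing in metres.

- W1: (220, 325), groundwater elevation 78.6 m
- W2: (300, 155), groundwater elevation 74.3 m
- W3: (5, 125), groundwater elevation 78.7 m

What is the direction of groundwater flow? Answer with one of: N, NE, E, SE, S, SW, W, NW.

SE

Differences from W1: to W2 (Δx, Δy, Δh) = (80, -170, -4.3); to W3 = (-215, -200, +0.1).
Determinant of the coordinate differences = 80·(-200) − (-215)·(-170) = -52550.
∂h/∂x = [(-4.3)·(-200) − (+0.1)·(-170)] / -52550 = -0.01669
∂h/∂y = [80·(+0.1) − (-215)·(-4.3)] / -52550 = +0.01744
Flow = −∇h = (+0.01669 east, -0.01744 north), which points southeast.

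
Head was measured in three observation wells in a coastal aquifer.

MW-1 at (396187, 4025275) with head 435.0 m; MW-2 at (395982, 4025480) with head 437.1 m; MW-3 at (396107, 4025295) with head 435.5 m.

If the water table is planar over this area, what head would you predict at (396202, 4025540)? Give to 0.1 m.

436.3 m

With h = a·x + b·y + c and MW-1 as origin, the differences give:
  (-205)·a + 205·b = +2.1
  (-80)·a + 20·b = +0.5
Eliminate b (×20 and ×205, subtract): 12300·a = -60.50 → a = ∂h/∂x = -0.004919
Back-substitute: b = ∂h/∂y = +0.005325.
h(396202, 4025540) = 435.0 + (-0.004919)·(15) + (+0.005325)·(265) = 435.0 -0.074 +1.411 = 436.337 m.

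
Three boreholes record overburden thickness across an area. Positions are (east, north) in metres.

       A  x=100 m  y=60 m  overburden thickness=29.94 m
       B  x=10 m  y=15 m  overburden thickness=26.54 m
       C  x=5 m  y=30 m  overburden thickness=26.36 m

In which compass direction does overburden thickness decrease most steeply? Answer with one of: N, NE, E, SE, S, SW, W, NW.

W

Taking A as reference: B−A = (-90, -45, -3.40); C−A = (-95, -30, -3.58).
Determinant of the coordinate differences = (-90)·(-30) − (-95)·(-45) = -1575.
∂d/∂x = [(-3.40)·(-30) − (-3.58)·(-45)] / -1575 = +0.03752
∂d/∂y = [(-90)·(-3.58) − (-95)·(-3.40)] / -1575 = +0.0005079
Steepest decrease is along −∇f = (-0.03752 E, -0.0005079 N) → west.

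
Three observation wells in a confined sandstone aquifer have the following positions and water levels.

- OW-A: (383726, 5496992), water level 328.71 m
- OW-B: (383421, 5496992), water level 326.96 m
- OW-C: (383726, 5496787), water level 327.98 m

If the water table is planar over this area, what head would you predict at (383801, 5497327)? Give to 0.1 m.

∂h/∂x = (326.96 − 328.71) / (383421 − 383726) = +0.005738
∂h/∂y = (327.98 − 328.71) / (5496787 − 5496992) = +0.003561
h(383801, 5497327) = 328.71 + (+0.005738)·(75) + (+0.003561)·(335) = 328.71 +0.430 +1.193 = 330.333 m.

330.3 m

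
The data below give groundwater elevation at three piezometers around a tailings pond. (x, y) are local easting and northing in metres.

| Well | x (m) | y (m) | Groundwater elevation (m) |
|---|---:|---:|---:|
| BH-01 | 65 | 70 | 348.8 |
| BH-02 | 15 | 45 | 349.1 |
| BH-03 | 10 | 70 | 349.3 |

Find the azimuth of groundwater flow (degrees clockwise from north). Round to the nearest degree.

124°

Taking BH-01 as reference: BH-02−BH-01 = (-50, -25, +0.3); BH-03−BH-01 = (-55, 0, +0.5).
Determinant of the coordinate differences = (-50)·0 − (-55)·(-25) = -1375.
∂h/∂x = [(+0.3)·0 − (+0.5)·(-25)] / -1375 = -0.009091
∂h/∂y = [(-50)·(+0.5) − (-55)·(+0.3)] / -1375 = +0.006182
Flow direction (−∇h) has components (+0.009091 E, -0.006182 N).
Azimuth = atan2(E, N) = atan2(+0.009091, -0.006182) = 124.2° ≈ 124°.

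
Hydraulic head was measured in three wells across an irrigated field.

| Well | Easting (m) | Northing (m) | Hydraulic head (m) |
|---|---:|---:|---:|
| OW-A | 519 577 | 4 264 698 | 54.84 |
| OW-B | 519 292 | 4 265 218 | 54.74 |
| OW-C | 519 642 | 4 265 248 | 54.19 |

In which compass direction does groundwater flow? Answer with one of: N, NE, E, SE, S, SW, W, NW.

Taking OW-A as reference: OW-B−OW-A = (-285, 520, -0.10); OW-C−OW-A = (65, 550, -0.65).
Determinant of the coordinate differences = (-285)·550 − 65·520 = -190550.
∂h/∂x = [(-0.10)·550 − (-0.65)·520] / -190550 = -0.001485
∂h/∂y = [(-285)·(-0.65) − 65·(-0.10)] / -190550 = -0.001006
Flow = −∇h = (+0.001485 east, +0.001006 north), which points northeast.

NE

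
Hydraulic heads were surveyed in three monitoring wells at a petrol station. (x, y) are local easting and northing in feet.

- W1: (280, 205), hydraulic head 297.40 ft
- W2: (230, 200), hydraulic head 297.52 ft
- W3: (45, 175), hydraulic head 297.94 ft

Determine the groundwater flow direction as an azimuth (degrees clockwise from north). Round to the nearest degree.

143°

Taking W1 as reference: W2−W1 = (-50, -5, +0.12); W3−W1 = (-235, -30, +0.54).
Determinant of the coordinate differences = (-50)·(-30) − (-235)·(-5) = 325.
∂h/∂x = [(+0.12)·(-30) − (+0.54)·(-5)] / 325 = -0.002769
∂h/∂y = [(-50)·(+0.54) − (-235)·(+0.12)] / 325 = +0.003692
Flow direction (−∇h) has components (+0.002769 E, -0.003692 N).
Azimuth = atan2(E, N) = atan2(+0.002769, -0.003692) = 143.1° ≈ 143°.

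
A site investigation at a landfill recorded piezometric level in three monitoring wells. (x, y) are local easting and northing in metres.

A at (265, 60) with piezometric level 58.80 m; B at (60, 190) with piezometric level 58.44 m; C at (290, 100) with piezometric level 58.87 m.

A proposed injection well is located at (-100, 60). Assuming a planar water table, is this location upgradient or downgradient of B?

downgradient

Differences from A: to B (Δx, Δy, Δh) = (-205, 130, -0.36); to C = (25, 40, +0.07).
Solve a·Δx + b·Δy = Δh: det = (-205)·40 − 25·130 = -11450.
∂h/∂x = [(-0.36)·40 − (+0.07)·130] / -11450 = +0.002052
∂h/∂y = [(-205)·(+0.07) − 25·(-0.36)] / -11450 = +0.0004672
Head at (-100, 60) = 58.80 + (+0.002052)·(-365) + (+0.0004672)·(0) = 58.05 m.
That is lower than the 58.44 m at B, so the point is downgradient.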